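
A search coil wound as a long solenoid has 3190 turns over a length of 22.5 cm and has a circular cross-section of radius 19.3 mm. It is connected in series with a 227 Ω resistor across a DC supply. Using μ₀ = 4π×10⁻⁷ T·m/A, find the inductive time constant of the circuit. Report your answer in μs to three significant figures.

A = πr² = π(1.930×10^-2 m)² = 1.170×10^-3 m².
L = μ₀N²A/ℓ = (4π×10⁻⁷)(3190)²(1.170×10^-3)/(0.225) = 6.651×10^-2 H.
τ = L/R = (6.651×10^-2)/(227) = 2.930×10^-4 s.

τ ≈ 293 μs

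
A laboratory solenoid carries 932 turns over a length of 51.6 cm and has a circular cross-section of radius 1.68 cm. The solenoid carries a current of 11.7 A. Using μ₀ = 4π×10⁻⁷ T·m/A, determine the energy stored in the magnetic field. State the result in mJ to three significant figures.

U ≈ 128 mJ

A = πr² = π(1.680×10^-2 m)² = 8.867×10^-4 m².
L = μ₀N²A/ℓ = (4π×10⁻⁷)(932)²(8.867×10^-4)/(0.516) = 1.876×10^-3 H.
U = ½LI² = ½(1.876×10^-3)(11.7)² = 0.1284 J.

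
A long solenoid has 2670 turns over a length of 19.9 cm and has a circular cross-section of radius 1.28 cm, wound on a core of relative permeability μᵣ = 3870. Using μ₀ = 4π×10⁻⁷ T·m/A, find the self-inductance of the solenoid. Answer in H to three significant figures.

A = πr² = π(1.280×10^-2 m)² = 5.147×10^-4 m².
For a long solenoid, L = μ₀μᵣN²A/ℓ.
L = (4π×10⁻⁷)(3870)(2670)²(5.147×10^-4)/(0.199 m) = 89.67 H.

L ≈ 89.7 H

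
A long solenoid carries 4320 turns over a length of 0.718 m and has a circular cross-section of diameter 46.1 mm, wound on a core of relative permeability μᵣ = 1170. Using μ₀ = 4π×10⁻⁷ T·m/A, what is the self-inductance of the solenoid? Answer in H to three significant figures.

A = π(d/2)² = π(2.305×10^-2 m)² = 1.669×10^-3 m².
For a long solenoid, L = μ₀μᵣN²A/ℓ.
L = (4π×10⁻⁷)(1170)(4320)²(1.669×10^-3)/(0.718 m) = 63.79 H.

L ≈ 63.8 H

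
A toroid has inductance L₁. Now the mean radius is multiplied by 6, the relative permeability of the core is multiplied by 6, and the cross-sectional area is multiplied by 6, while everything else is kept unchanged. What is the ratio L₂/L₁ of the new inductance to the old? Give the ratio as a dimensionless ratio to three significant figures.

For a toroid, L ∝ μᵣN²A/R.
L₂/L₁ = (6)^-1 × (6) × (6) = 6.00.

L₂/L₁ = 6.00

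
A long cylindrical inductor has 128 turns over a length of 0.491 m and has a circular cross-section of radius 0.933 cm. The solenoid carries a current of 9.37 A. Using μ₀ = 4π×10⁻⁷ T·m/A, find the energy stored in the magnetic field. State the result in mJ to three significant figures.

U ≈ 0.503 mJ

A = πr² = π(9.330×10^-3 m)² = 2.7347×10^-4 m².
L = μ₀N²A/ℓ = (4π×10⁻⁷)(128)²(2.7347×10^-4)/(0.491) = 1.147×10^-5 H.
U = ½LI² = ½(1.147×10^-5)(9.37)² = 5.034×10^-4 J.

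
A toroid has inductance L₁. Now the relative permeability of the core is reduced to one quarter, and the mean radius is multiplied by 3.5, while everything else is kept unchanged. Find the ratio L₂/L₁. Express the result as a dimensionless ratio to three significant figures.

For a toroid, L ∝ μᵣN²A/R.
L₂/L₁ = (0.25) × (3.5)^-1 = 0.0714.

L₂/L₁ = 0.0714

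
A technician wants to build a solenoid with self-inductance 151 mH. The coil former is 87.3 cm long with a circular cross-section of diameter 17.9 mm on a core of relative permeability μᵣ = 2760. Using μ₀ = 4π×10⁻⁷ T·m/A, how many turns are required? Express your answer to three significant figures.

N ≈ 389 turns

A = π(d/2)² = π(8.950×10^-3 m)² = 2.516×10^-4 m².
From L = μ₀μᵣN²A/ℓ, N = √(Lℓ / (μ₀μᵣA)).
N = √[(0.151)(0.873) / ((4π×10⁻⁷)(2760)×2.516×10^-4)] = √(1.510×10^5) ≈ 388.6.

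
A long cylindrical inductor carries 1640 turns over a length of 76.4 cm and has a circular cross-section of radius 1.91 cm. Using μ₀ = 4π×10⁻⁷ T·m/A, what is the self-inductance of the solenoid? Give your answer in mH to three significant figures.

L ≈ 5.07 mH

A = πr² = π(1.910×10^-2 m)² = 1.146×10^-3 m².
For a long solenoid, L = μ₀N²A/ℓ.
L = (4π×10⁻⁷)(1640)²(1.146×10^-3)/(0.764 m) = 5.070×10^-3 H.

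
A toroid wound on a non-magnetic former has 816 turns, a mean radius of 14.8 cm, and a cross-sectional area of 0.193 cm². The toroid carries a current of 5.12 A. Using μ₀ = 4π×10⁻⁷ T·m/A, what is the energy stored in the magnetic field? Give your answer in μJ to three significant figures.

U ≈ 228 μJ

L = μ₀N²A/(2πR) = (4π×10⁻⁷)(816)²(1.930×10^-5)/(2π×0.148) = 1.737×10^-5 H.
U = ½LI² = ½(1.737×10^-5)(5.12)² = 2.276×10^-4 J.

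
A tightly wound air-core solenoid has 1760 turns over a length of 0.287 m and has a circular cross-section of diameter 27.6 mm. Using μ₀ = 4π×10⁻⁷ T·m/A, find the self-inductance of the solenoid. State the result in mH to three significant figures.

A = π(d/2)² = π(1.380×10^-2 m)² = 5.983×10^-4 m².
For a long solenoid, L = μ₀N²A/ℓ.
L = (4π×10⁻⁷)(1760)²(5.983×10^-4)/(0.287 m) = 8.114×10^-3 H.

L ≈ 8.11 mH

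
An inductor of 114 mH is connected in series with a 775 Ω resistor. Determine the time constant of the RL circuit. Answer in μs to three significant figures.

τ ≈ 147 μs

τ = L/R = (0.114 H)/(775 Ω) = 1.471×10^-4 s.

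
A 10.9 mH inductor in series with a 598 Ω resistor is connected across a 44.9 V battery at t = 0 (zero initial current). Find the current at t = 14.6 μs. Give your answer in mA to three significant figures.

τ = L/R = 1.090×10^-2/598 = 1.823×10^-5 s; final current I_∞ = ε/R = 44.9/598 = 7.508×10^-2 A.
I(t) = I_∞(1 − e^(−t/τ)) with t/τ = 0.801.
I = (7.508×10^-2)(1 − e^(−0.801)) = 4.138×10^-2 A.

I ≈ 41.4 mA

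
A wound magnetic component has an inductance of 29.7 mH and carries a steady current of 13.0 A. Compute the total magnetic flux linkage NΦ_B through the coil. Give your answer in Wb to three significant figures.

NΦ_B ≈ 0.386 Wb

From L = NΦ_B/I, the flux linkage is NΦ_B = LI.
NΦ_B = (2.970×10^-2 H)(13.0 A) = 0.3861 Wb.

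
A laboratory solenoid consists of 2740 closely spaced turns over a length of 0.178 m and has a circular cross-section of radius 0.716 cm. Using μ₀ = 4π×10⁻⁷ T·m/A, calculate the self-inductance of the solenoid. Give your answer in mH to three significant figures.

A = πr² = π(7.160×10^-3 m)² = 1.611×10^-4 m².
For a long solenoid, L = μ₀N²A/ℓ.
L = (4π×10⁻⁷)(2740)²(1.611×10^-4)/(0.178 m) = 8.536×10^-3 H.

L ≈ 8.54 mH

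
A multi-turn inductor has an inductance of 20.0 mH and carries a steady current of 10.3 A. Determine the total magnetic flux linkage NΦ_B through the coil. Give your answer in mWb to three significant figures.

NΦ_B ≈ 206 mWb

From L = NΦ_B/I, the flux linkage is NΦ_B = LI.
NΦ_B = (2.000×10^-2 H)(10.3 A) = 0.206 Wb.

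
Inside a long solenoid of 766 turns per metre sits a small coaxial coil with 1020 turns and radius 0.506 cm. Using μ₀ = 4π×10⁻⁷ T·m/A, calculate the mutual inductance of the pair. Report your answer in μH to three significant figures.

M ≈ 79.0 μH

The outer solenoid produces a uniform field B₁ = μ₀n₁I₁ across the inner coil,
so the flux linkage is N₂Φ = N₂B₁A₂ = μ₀n₁N₂A₂·I₁, giving M = μ₀n₁N₂A₂.
A₂ = πr² = π(5.060×10^-3 m)² = 8.044×10^-5 m².
M = (4π×10⁻⁷)(766)(1020)(8.044×10^-5) = 7.898×10^-5 H.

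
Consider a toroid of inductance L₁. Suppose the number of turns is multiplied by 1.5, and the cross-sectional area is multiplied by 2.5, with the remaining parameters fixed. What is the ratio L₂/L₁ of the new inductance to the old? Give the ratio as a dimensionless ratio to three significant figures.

For a toroid, L ∝ μᵣN²A/R.
L₂/L₁ = (1.5)^2 × (2.5) = 5.63.

L₂/L₁ = 5.63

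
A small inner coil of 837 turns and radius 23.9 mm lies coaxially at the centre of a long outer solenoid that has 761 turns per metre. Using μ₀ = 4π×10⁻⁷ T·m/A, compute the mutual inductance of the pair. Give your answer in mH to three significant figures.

The outer solenoid produces a uniform field B₁ = μ₀n₁I₁ across the inner coil,
so the flux linkage is N₂Φ = N₂B₁A₂ = μ₀n₁N₂A₂·I₁, giving M = μ₀n₁N₂A₂.
A₂ = πr² = π(2.390×10^-2 m)² = 1.7945×10^-3 m².
M = (4π×10⁻⁷)(761)(837)(1.7945×10^-3) = 1.436×10^-3 H.

M ≈ 1.44 mH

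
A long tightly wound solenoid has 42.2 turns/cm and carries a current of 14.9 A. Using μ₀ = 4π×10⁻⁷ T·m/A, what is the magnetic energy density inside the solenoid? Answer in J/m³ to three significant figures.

B = μ₀nI = (4π×10⁻⁷)(4.220×10^3)(14.9) = 7.901×10^-2 T.
u = B²/(2μ₀) = (7.901×10^-2)²/(2×4π×10⁻⁷) = 2.484×10^3 J/m³.

u ≈ 2480 J/m³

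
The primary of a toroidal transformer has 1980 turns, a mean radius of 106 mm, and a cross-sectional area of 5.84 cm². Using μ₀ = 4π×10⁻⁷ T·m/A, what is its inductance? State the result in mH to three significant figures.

L ≈ 4.32 mH

For a thin toroid, L = μ₀N²A/(2πR).
L = (4π×10⁻⁷)(1980)²(5.840×10^-4) / (2π×0.106 m) = 4.320×10^-3 H.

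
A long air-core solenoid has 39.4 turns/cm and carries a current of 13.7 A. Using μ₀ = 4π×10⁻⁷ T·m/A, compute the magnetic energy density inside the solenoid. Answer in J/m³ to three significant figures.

u ≈ 1830 J/m³

B = μ₀nI = (4π×10⁻⁷)(3.940×10^3)(13.7) = 6.783×10^-2 T.
u = B²/(2μ₀) = (6.783×10^-2)²/(2×4π×10⁻⁷) = 1.831×10^3 J/m³.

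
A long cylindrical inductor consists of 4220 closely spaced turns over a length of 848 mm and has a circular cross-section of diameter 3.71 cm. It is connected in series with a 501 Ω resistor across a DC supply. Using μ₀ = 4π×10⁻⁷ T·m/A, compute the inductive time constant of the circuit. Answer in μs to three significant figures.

A = π(d/2)² = π(1.855×10^-2 m)² = 1.081×10^-3 m².
L = μ₀N²A/ℓ = (4π×10⁻⁷)(4220)²(1.081×10^-3)/(0.848) = 2.853×10^-2 H.
τ = L/R = (2.853×10^-2)/(501) = 5.694×10^-5 s.

τ ≈ 56.9 μs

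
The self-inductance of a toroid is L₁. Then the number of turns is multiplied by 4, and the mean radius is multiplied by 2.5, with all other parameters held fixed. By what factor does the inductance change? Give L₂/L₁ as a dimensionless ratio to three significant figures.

For a toroid, L ∝ μᵣN²A/R.
L₂/L₁ = (4)^2 × (2.5)^-1 = 6.40.

L₂/L₁ = 6.40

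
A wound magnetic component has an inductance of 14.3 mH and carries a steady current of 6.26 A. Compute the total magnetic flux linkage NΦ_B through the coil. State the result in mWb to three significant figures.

NΦ_B ≈ 89.5 mWb

From L = NΦ_B/I, the flux linkage is NΦ_B = LI.
NΦ_B = (1.430×10^-2 H)(6.26 A) = 8.952×10^-2 Wb.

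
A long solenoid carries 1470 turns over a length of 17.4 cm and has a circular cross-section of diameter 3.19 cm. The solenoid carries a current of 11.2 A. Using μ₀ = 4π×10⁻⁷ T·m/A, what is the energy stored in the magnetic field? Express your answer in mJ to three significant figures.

U ≈ 782 mJ

A = π(d/2)² = π(1.595×10^-2 m)² = 7.992×10^-4 m².
L = μ₀N²A/ℓ = (4π×10⁻⁷)(1470)²(7.992×10^-4)/(0.174) = 1.247×10^-2 H.
U = ½LI² = ½(1.247×10^-2)(11.2)² = 0.7823 J.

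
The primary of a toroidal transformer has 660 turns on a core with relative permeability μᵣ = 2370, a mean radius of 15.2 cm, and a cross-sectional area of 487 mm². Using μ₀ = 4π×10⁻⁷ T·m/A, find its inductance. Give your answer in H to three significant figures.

For a thin toroid, L = μ₀μᵣN²A/(2πR).
L = (4π×10⁻⁷)(2370)(660)²(4.870×10^-4) / (2π×0.152 m) = 0.6615 H.

L ≈ 0.662 H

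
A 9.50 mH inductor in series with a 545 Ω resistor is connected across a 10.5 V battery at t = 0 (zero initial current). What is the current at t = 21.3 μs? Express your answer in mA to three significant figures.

I ≈ 13.6 mA

τ = L/R = 9.500×10^-3/545 = 1.743×10^-5 s; final current I_∞ = ε/R = 10.5/545 = 1.927×10^-2 A.
I(t) = I_∞(1 − e^(−t/τ)) with t/τ = 1.222.
I = (1.927×10^-2)(1 − e^(−1.222)) = 1.359×10^-2 A.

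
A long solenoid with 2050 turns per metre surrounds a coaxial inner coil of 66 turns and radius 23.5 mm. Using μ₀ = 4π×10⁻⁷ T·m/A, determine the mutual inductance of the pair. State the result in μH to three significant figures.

The outer solenoid produces a uniform field B₁ = μ₀n₁I₁ across the inner coil,
so the flux linkage is N₂Φ = N₂B₁A₂ = μ₀n₁N₂A₂·I₁, giving M = μ₀n₁N₂A₂.
A₂ = πr² = π(2.350×10^-2 m)² = 1.7349×10^-3 m².
M = (4π×10⁻⁷)(2050)(66)(1.7349×10^-3) = 2.950×10^-4 H.

M ≈ 295 μH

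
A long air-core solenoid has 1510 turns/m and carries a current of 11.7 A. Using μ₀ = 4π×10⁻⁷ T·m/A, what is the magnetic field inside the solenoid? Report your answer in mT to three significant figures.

B ≈ 22.2 mT

Inside a long solenoid, B = μ₀nI.
B = (4π×10⁻⁷)(1.510×10^3 m⁻¹)(11.7 A) = 2.220×10^-2 T.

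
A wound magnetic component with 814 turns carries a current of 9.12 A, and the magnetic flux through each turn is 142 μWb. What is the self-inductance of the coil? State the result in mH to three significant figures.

Self-inductance is defined by L = NΦ_B/I (flux linkage over current).
L = (814)(1.420×10^-4 Wb)/(9.12 A) = 1.267×10^-2 H.

L ≈ 12.7 mH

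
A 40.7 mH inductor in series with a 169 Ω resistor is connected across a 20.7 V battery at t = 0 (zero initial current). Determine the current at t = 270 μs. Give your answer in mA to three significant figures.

τ = L/R = 4.070×10^-2/169 = 2.408×10^-4 s; final current I_∞ = ε/R = 20.7/169 = 0.12249 A.
I(t) = I_∞(1 − e^(−t/τ)) with t/τ = 1.121.
I = (0.12249)(1 − e^(−1.121)) = 8.257×10^-2 A.

I ≈ 82.6 mA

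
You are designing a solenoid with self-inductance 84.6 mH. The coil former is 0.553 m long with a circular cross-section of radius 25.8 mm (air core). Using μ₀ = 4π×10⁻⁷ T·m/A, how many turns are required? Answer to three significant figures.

A = πr² = π(2.580×10^-2 m)² = 2.091×10^-3 m².
From L = μ₀N²A/ℓ, N = √(Lℓ / (μ₀A)).
N = √[(8.460×10^-2)(0.553) / ((4π×10⁻⁷)×2.091×10^-3)] = √(1.780×10^7) ≈ 4219.4.

N ≈ 4220 turns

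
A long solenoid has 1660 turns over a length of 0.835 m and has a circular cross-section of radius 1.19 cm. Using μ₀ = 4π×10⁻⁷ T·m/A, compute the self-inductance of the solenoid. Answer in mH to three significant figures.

A = πr² = π(1.190×10^-2 m)² = 4.449×10^-4 m².
For a long solenoid, L = μ₀N²A/ℓ.
L = (4π×10⁻⁷)(1660)²(4.449×10^-4)/(0.835 m) = 1.8449×10^-3 H.

L ≈ 1.84 mH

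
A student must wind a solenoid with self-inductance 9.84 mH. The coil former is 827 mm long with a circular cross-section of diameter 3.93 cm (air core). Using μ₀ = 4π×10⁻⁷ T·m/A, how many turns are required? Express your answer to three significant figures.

A = π(d/2)² = π(1.965×10^-2 m)² = 1.213×10^-3 m².
From L = μ₀N²A/ℓ, N = √(Lℓ / (μ₀A)).
N = √[(9.840×10^-3)(0.827) / ((4π×10⁻⁷)×1.213×10^-3)] = √(5.338×10^6) ≈ 2310.5.

N ≈ 2310 turns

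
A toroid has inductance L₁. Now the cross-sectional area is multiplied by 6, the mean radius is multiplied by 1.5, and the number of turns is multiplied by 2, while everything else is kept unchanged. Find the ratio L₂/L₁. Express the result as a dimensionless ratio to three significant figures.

For a toroid, L ∝ μᵣN²A/R.
L₂/L₁ = (6) × (1.5)^-1 × (2)^2 = 16.0.

L₂/L₁ = 16.0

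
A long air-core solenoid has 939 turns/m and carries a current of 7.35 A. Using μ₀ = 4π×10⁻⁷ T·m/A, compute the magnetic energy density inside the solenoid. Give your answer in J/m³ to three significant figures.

u ≈ 29.9 J/m³

B = μ₀nI = (4π×10⁻⁷)(939)(7.35) = 8.673×10^-3 T.
u = B²/(2μ₀) = (8.673×10^-3)²/(2×4π×10⁻⁷) = 29.93 J/m³.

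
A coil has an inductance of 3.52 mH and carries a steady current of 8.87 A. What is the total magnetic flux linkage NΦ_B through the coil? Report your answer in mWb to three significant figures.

From L = NΦ_B/I, the flux linkage is NΦ_B = LI.
NΦ_B = (3.520×10^-3 H)(8.87 A) = 3.122×10^-2 Wb.

NΦ_B ≈ 31.2 mWb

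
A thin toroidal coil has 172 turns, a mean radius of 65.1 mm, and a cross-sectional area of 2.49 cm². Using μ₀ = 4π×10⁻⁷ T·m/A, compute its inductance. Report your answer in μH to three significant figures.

For a thin toroid, L = μ₀N²A/(2πR).
L = (4π×10⁻⁷)(172)²(2.490×10^-4) / (2π×6.510×10^-2 m) = 2.263×10^-5 H.

L ≈ 22.6 μH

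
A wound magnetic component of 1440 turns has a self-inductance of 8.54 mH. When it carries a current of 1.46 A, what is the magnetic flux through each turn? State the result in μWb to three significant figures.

Φ_B ≈ 8.66 μWb

From L = NΦ_B/I, the flux per turn is Φ_B = LI/N.
Φ_B = (8.540×10^-3 H)(1.46 A)/1440 = 8.659×10^-6 Wb.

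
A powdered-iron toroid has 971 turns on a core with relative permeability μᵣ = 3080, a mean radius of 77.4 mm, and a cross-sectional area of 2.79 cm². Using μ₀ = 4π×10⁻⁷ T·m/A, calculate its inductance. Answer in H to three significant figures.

For a thin toroid, L = μ₀μᵣN²A/(2πR).
L = (4π×10⁻⁷)(3080)(971)²(2.790×10^-4) / (2π×7.740×10^-2 m) = 2.094 H.

L ≈ 2.09 H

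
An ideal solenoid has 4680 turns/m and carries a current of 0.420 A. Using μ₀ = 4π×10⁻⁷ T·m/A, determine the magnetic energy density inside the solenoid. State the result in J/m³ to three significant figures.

u ≈ 2.43 J/m³

B = μ₀nI = (4π×10⁻⁷)(4.680×10^3)(0.420) = 2.470×10^-3 T.
u = B²/(2μ₀) = (2.470×10^-3)²/(2×4π×10⁻⁷) = 2.428 J/m³.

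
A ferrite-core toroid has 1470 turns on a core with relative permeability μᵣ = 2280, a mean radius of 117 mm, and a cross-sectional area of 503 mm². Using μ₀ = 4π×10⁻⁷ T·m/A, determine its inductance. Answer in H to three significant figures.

For a thin toroid, L = μ₀μᵣN²A/(2πR).
L = (4π×10⁻⁷)(2280)(1470)²(5.030×10^-4) / (2π×0.117 m) = 4.236 H.

L ≈ 4.24 H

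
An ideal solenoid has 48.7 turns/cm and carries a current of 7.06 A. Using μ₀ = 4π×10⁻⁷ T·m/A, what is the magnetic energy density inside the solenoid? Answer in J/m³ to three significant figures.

B = μ₀nI = (4π×10⁻⁷)(4.870×10^3)(7.06) = 4.321×10^-2 T.
u = B²/(2μ₀) = (4.321×10^-2)²/(2×4π×10⁻⁷) = 742.8 J/m³.

u ≈ 743 J/m³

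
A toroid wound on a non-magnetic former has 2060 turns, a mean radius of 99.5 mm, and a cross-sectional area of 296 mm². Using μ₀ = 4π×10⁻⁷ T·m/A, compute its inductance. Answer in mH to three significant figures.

L ≈ 2.52 mH

For a thin toroid, L = μ₀N²A/(2πR).
L = (4π×10⁻⁷)(2060)²(2.960×10^-4) / (2π×9.950×10^-2 m) = 2.5248×10^-3 H.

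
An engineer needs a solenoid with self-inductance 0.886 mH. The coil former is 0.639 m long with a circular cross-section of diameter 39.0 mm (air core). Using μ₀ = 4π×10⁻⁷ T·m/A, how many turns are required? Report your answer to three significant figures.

N ≈ 614 turns

A = π(d/2)² = π(1.950×10^-2 m)² = 1.1946×10^-3 m².
From L = μ₀N²A/ℓ, N = √(Lℓ / (μ₀A)).
N = √[(8.860×10^-4)(0.639) / ((4π×10⁻⁷)×1.1946×10^-3)] = √(3.771×10^5) ≈ 614.1.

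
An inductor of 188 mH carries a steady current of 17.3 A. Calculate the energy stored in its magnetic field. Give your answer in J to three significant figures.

U ≈ 28.1 J

Stored magnetic energy: U = ½LI².
U = ½(0.188 H)(17.3 A)² = 28.13 J.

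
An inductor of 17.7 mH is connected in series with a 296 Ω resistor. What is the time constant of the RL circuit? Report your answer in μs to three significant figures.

τ ≈ 59.8 μs

τ = L/R = (1.770×10^-2 H)/(296 Ω) = 5.980×10^-5 s.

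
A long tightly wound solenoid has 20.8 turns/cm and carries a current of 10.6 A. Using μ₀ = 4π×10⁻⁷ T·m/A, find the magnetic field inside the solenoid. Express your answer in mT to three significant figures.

Inside a long solenoid, B = μ₀nI.
B = (4π×10⁻⁷)(2.080×10^3 m⁻¹)(10.6 A) = 2.771×10^-2 T.

B ≈ 27.7 mT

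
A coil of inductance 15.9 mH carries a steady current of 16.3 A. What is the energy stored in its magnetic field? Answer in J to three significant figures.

Stored magnetic energy: U = ½LI².
U = ½(1.590×10^-2 H)(16.3 A)² = 2.112 J.

U ≈ 2.11 J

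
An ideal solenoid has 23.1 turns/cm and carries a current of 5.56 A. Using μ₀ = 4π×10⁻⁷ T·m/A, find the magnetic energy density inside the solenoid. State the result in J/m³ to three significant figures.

u ≈ 104 J/m³

B = μ₀nI = (4π×10⁻⁷)(2.310×10^3)(5.56) = 1.614×10^-2 T.
u = B²/(2μ₀) = (1.614×10^-2)²/(2×4π×10⁻⁷) = 103.6 J/m³.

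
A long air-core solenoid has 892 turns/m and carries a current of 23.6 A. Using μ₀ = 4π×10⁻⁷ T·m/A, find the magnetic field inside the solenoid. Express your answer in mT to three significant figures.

Inside a long solenoid, B = μ₀nI.
B = (4π×10⁻⁷)(892 m⁻¹)(23.6 A) = 2.645×10^-2 T.

B ≈ 26.5 mT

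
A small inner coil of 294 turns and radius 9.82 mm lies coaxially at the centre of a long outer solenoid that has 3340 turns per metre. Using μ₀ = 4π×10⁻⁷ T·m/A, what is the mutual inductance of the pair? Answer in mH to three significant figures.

M ≈ 0.374 mH

The outer solenoid produces a uniform field B₁ = μ₀n₁I₁ across the inner coil,
so the flux linkage is N₂Φ = N₂B₁A₂ = μ₀n₁N₂A₂·I₁, giving M = μ₀n₁N₂A₂.
A₂ = πr² = π(9.820×10^-3 m)² = 3.030×10^-4 m².
M = (4π×10⁻⁷)(3340)(294)(3.030×10^-4) = 3.738×10^-4 H.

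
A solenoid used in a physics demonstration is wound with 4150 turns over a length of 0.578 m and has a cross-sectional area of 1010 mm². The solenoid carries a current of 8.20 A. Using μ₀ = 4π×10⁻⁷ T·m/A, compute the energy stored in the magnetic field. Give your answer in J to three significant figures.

A = 1010 mm² = 1.010×10^-3 m².
L = μ₀N²A/ℓ = (4π×10⁻⁷)(4150)²(1.010×10^-3)/(0.578) = 3.782×10^-2 H.
U = ½LI² = ½(3.782×10^-2)(8.20)² = 1.271 J.

U ≈ 1.27 J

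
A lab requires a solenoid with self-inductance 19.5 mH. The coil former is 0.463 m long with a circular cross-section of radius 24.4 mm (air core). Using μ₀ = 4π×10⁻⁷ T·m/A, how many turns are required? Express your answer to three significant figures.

N ≈ 1960 turns

A = πr² = π(2.440×10^-2 m)² = 1.870×10^-3 m².
From L = μ₀N²A/ℓ, N = √(Lℓ / (μ₀A)).
N = √[(1.950×10^-2)(0.463) / ((4π×10⁻⁷)×1.870×10^-3)] = √(3.841×10^6) ≈ 1959.9.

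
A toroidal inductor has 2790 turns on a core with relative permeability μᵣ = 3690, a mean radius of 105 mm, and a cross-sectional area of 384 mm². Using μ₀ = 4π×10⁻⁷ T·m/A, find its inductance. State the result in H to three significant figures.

For a thin toroid, L = μ₀μᵣN²A/(2πR).
L = (4π×10⁻⁷)(3690)(2790)²(3.840×10^-4) / (2π×0.105 m) = 21.01 H.

L ≈ 21.0 H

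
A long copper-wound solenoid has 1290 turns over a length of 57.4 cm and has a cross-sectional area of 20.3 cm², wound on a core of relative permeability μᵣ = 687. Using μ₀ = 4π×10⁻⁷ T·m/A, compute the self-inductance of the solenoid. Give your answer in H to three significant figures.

A = 20.3 cm² = 2.030×10^-3 m².
For a long solenoid, L = μ₀μᵣN²A/ℓ.
L = (4π×10⁻⁷)(687)(1290)²(2.030×10^-3)/(0.574 m) = 5.081 H.

L ≈ 5.08 H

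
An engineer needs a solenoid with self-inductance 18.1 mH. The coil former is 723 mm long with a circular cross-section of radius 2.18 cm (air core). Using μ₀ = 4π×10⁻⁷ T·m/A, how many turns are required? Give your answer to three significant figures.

A = πr² = π(2.180×10^-2 m)² = 1.493×10^-3 m².
From L = μ₀N²A/ℓ, N = √(Lℓ / (μ₀A)).
N = √[(1.810×10^-2)(0.723) / ((4π×10⁻⁷)×1.493×10^-3)] = √(6.974999×10^6) ≈ 2641.0.

N ≈ 2640 turns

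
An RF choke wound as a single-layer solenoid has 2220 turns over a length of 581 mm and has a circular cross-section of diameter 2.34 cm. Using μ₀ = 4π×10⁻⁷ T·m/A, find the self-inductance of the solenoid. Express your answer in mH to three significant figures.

L ≈ 4.58 mH

A = π(d/2)² = π(1.170×10^-2 m)² = 4.301×10^-4 m².
For a long solenoid, L = μ₀N²A/ℓ.
L = (4π×10⁻⁷)(2220)²(4.301×10^-4)/(0.581 m) = 4.584×10^-3 H.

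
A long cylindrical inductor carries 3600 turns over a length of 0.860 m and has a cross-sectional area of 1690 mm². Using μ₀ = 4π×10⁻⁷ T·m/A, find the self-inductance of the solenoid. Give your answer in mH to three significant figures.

L ≈ 32.0 mH

A = 1690 mm² = 1.690×10^-3 m².
For a long solenoid, L = μ₀N²A/ℓ.
L = (4π×10⁻⁷)(3600)²(1.690×10^-3)/(0.86 m) = 3.200×10^-2 H.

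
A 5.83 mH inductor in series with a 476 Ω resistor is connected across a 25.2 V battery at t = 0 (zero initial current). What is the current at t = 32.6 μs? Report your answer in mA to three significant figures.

τ = L/R = 5.830×10^-3/476 = 1.2248×10^-5 s; final current I_∞ = ε/R = 25.2/476 = 5.294×10^-2 A.
I(t) = I_∞(1 − e^(−t/τ)) with t/τ = 2.662.
I = (5.294×10^-2)(1 − e^(−2.662)) = 4.924×10^-2 A.

I ≈ 49.2 mA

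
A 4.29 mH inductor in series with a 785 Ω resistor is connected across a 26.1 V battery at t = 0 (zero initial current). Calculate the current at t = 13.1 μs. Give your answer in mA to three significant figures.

I ≈ 30.2 mA

τ = L/R = 4.290×10^-3/785 = 5.46497×10^-6 s; final current I_∞ = ε/R = 26.1/785 = 3.3248×10^-2 A.
I(t) = I_∞(1 − e^(−t/τ)) with t/τ = 2.397.
I = (3.3248×10^-2)(1 − e^(−2.397)) = 3.022×10^-2 A.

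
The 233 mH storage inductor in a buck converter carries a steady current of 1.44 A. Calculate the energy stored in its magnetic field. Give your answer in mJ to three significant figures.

U ≈ 242 mJ

Stored magnetic energy: U = ½LI².
U = ½(0.233 H)(1.44 A)² = 0.2416 J.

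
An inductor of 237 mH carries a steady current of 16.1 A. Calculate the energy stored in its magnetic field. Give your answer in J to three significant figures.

U ≈ 30.7 J

Stored magnetic energy: U = ½LI².
U = ½(0.237 H)(16.1 A)² = 30.72 J.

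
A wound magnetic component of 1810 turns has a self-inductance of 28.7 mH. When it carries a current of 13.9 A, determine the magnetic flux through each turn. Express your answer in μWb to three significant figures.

Φ_B ≈ 220 μWb

From L = NΦ_B/I, the flux per turn is Φ_B = LI/N.
Φ_B = (2.870×10^-2 H)(13.9 A)/1810 = 2.204×10^-4 Wb.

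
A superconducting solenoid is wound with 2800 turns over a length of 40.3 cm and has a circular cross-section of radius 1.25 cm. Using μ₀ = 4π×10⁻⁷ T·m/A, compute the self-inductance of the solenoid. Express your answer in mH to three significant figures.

L ≈ 12.0 mH

A = πr² = π(1.250×10^-2 m)² = 4.909×10^-4 m².
For a long solenoid, L = μ₀N²A/ℓ.
L = (4π×10⁻⁷)(2800)²(4.909×10^-4)/(0.403 m) = 1.200×10^-2 H.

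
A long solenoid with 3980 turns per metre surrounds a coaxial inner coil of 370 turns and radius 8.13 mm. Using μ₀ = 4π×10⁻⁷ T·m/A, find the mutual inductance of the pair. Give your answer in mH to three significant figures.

M ≈ 0.384 mH

The outer solenoid produces a uniform field B₁ = μ₀n₁I₁ across the inner coil,
so the flux linkage is N₂Φ = N₂B₁A₂ = μ₀n₁N₂A₂·I₁, giving M = μ₀n₁N₂A₂.
A₂ = πr² = π(8.130×10^-3 m)² = 2.076×10^-4 m².
M = (4π×10⁻⁷)(3980)(370)(2.076×10^-4) = 3.843×10^-4 H.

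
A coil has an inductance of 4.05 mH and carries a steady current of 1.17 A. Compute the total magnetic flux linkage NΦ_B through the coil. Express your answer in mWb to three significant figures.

NΦ_B ≈ 4.74 mWb

From L = NΦ_B/I, the flux linkage is NΦ_B = LI.
NΦ_B = (4.050×10^-3 H)(1.17 A) = 4.738×10^-3 Wb.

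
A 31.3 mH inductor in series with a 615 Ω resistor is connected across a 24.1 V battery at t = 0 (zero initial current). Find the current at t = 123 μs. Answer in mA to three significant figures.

τ = L/R = 3.130×10^-2/615 = 5.089×10^-5 s; final current I_∞ = ε/R = 24.1/615 = 3.919×10^-2 A.
I(t) = I_∞(1 − e^(−t/τ)) with t/τ = 2.417.
I = (3.919×10^-2)(1 − e^(−2.417)) = 3.569×10^-2 A.

I ≈ 35.7 mA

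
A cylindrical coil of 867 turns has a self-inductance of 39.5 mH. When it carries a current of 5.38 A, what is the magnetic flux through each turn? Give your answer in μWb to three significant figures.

Φ_B ≈ 245 μWb

From L = NΦ_B/I, the flux per turn is Φ_B = LI/N.
Φ_B = (3.950×10^-2 H)(5.38 A)/867 = 2.451×10^-4 Wb.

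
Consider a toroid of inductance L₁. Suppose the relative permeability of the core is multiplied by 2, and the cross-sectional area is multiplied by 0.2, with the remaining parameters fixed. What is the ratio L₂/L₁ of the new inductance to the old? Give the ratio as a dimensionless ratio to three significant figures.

L₂/L₁ = 0.400

For a toroid, L ∝ μᵣN²A/R.
L₂/L₁ = (2) × (0.2) = 0.400.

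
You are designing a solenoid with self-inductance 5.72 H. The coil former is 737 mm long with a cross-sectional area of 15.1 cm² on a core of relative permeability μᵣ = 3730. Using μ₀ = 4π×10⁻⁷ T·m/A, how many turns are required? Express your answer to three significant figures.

A = 15.1 cm² = 1.510×10^-3 m².
From L = μ₀μᵣN²A/ℓ, N = √(Lℓ / (μ₀μᵣA)).
N = √[(5.72)(0.737) / ((4π×10⁻⁷)(3730)×1.510×10^-3)] = √(5.956×10^5) ≈ 771.8.

N ≈ 772 turns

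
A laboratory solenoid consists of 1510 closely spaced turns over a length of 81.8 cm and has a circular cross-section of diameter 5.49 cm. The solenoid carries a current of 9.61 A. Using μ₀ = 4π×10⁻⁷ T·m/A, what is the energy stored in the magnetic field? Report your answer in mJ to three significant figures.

U ≈ 383 mJ

A = π(d/2)² = π(2.745×10^-2 m)² = 2.367×10^-3 m².
L = μ₀N²A/ℓ = (4π×10⁻⁷)(1510)²(2.367×10^-3)/(0.818) = 8.292×10^-3 H.
U = ½LI² = ½(8.292×10^-3)(9.61)² = 0.3829 J.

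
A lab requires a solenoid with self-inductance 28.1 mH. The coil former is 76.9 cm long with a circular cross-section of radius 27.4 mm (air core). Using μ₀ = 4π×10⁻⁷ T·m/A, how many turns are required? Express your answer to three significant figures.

A = πr² = π(2.740×10^-2 m)² = 2.359×10^-3 m².
From L = μ₀N²A/ℓ, N = √(Lℓ / (μ₀A)).
N = √[(2.810×10^-2)(0.769) / ((4π×10⁻⁷)×2.359×10^-3)] = √(7.291×10^6) ≈ 2700.1.

N ≈ 2700 turns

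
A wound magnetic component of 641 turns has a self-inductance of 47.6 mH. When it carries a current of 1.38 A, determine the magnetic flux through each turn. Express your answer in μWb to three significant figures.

Φ_B ≈ 102 μWb

From L = NΦ_B/I, the flux per turn is Φ_B = LI/N.
Φ_B = (4.760×10^-2 H)(1.38 A)/641 = 1.0248×10^-4 Wb.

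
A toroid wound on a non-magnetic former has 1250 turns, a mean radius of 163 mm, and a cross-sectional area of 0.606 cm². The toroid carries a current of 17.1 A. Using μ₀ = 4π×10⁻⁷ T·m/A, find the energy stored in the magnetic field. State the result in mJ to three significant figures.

L = μ₀N²A/(2πR) = (4π×10⁻⁷)(1250)²(6.060×10^-5)/(2π×0.163) = 1.162×10^-4 H.
U = ½LI² = ½(1.162×10^-4)(17.1)² = 1.699×10^-2 J.

U ≈ 17.0 mJ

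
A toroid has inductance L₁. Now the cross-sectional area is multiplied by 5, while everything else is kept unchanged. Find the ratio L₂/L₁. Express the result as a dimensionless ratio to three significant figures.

For a toroid, L ∝ μᵣN²A/R.
L₂/L₁ = (5) = 5.00.

L₂/L₁ = 5.00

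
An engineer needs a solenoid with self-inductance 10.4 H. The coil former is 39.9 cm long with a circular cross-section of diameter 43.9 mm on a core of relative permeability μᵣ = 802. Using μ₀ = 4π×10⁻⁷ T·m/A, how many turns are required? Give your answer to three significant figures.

N ≈ 1650 turns

A = π(d/2)² = π(2.195×10^-2 m)² = 1.514×10^-3 m².
From L = μ₀μᵣN²A/ℓ, N = √(Lℓ / (μ₀μᵣA)).
N = √[(10.4)(0.399) / ((4π×10⁻⁷)(802)×1.514×10^-3)] = √(2.720×10^6) ≈ 1649.3.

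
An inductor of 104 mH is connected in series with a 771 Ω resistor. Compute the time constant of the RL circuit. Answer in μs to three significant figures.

τ ≈ 135 μs

τ = L/R = (0.104 H)/(771 Ω) = 1.349×10^-4 s.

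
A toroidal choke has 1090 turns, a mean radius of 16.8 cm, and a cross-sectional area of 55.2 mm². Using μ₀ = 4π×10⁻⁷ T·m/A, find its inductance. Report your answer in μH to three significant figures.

L ≈ 78.1 μH

For a thin toroid, L = μ₀N²A/(2πR).
L = (4π×10⁻⁷)(1090)²(5.520×10^-5) / (2π×0.168 m) = 7.808×10^-5 H.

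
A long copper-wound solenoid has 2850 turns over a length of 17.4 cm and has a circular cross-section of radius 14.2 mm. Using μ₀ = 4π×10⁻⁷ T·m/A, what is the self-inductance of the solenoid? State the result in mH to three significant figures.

L ≈ 37.2 mH

A = πr² = π(1.420×10^-2 m)² = 6.3347×10^-4 m².
For a long solenoid, L = μ₀N²A/ℓ.
L = (4π×10⁻⁷)(2850)²(6.3347×10^-4)/(0.174 m) = 3.716×10^-2 H.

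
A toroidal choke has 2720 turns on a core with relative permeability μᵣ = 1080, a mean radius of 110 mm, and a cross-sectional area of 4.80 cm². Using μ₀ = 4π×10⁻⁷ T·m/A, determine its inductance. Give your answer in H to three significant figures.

L ≈ 6.97 H

For a thin toroid, L = μ₀μᵣN²A/(2πR).
L = (4π×10⁻⁷)(1080)(2720)²(4.800×10^-4) / (2π×0.11 m) = 6.973 H.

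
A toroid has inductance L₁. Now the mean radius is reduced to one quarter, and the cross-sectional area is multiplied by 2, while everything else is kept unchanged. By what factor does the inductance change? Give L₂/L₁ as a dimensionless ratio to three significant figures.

L₂/L₁ = 8.00

For a toroid, L ∝ μᵣN²A/R.
L₂/L₁ = (0.25)^-1 × (2) = 8.00.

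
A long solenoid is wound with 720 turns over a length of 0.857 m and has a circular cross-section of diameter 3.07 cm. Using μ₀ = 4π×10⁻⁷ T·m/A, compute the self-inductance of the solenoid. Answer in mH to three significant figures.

L ≈ 0.563 mH

A = π(d/2)² = π(1.535×10^-2 m)² = 7.402×10^-4 m².
For a long solenoid, L = μ₀N²A/ℓ.
L = (4π×10⁻⁷)(720)²(7.402×10^-4)/(0.857 m) = 5.627×10^-4 H.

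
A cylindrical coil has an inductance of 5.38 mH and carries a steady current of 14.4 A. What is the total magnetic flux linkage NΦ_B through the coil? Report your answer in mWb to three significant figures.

From L = NΦ_B/I, the flux linkage is NΦ_B = LI.
NΦ_B = (5.380×10^-3 H)(14.4 A) = 7.747×10^-2 Wb.

NΦ_B ≈ 77.5 mWb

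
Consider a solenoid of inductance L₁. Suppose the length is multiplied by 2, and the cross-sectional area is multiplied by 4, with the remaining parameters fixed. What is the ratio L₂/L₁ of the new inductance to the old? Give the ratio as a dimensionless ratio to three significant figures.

L₂/L₁ = 2.00

For a solenoid, L ∝ μᵣN²A/ℓ.
L₂/L₁ = (2)^-1 × (4) = 2.00.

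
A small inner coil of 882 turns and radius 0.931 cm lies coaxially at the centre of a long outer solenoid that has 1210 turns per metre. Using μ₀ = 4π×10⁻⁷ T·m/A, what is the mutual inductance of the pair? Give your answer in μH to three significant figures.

M ≈ 365 μH

The outer solenoid produces a uniform field B₁ = μ₀n₁I₁ across the inner coil,
so the flux linkage is N₂Φ = N₂B₁A₂ = μ₀n₁N₂A₂·I₁, giving M = μ₀n₁N₂A₂.
A₂ = πr² = π(9.310×10^-3 m)² = 2.723×10^-4 m².
M = (4π×10⁻⁷)(1210)(882)(2.723×10^-4) = 3.652×10^-4 H.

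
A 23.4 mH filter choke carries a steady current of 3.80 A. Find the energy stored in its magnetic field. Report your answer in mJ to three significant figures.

U ≈ 169 mJ

Stored magnetic energy: U = ½LI².
U = ½(2.340×10^-2 H)(3.80 A)² = 0.1689 J.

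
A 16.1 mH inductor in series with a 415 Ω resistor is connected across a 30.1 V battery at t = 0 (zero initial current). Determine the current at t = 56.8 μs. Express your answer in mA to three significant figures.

τ = L/R = 1.610×10^-2/415 = 3.880×10^-5 s; final current I_∞ = ε/R = 30.1/415 = 7.253×10^-2 A.
I(t) = I_∞(1 − e^(−t/τ)) with t/τ = 1.464.
I = (7.253×10^-2)(1 − e^(−1.464)) = 5.575×10^-2 A.

I ≈ 55.8 mA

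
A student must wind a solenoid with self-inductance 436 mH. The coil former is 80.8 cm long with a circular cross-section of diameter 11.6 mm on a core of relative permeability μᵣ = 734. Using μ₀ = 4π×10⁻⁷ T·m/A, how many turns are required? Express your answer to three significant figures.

A = π(d/2)² = π(5.800×10^-3 m)² = 1.057×10^-4 m².
From L = μ₀μᵣN²A/ℓ, N = √(Lℓ / (μ₀μᵣA)).
N = √[(0.436)(0.808) / ((4π×10⁻⁷)(734)×1.057×10^-4)] = √(3.614×10^6) ≈ 1901.0.

N ≈ 1900 turns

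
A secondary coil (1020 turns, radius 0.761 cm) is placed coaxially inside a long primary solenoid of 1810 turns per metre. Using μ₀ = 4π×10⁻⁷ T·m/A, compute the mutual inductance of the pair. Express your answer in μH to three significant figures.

The outer solenoid produces a uniform field B₁ = μ₀n₁I₁ across the inner coil,
so the flux linkage is N₂Φ = N₂B₁A₂ = μ₀n₁N₂A₂·I₁, giving M = μ₀n₁N₂A₂.
A₂ = πr² = π(7.610×10^-3 m)² = 1.819×10^-4 m².
M = (4π×10⁻⁷)(1810)(1020)(1.819×10^-4) = 4.221×10^-4 H.

M ≈ 422 μH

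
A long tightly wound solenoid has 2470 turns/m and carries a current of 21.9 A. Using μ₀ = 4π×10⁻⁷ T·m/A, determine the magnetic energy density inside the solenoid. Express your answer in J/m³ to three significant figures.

B = μ₀nI = (4π×10⁻⁷)(2.470×10^3)(21.9) = 6.798×10^-2 T.
u = B²/(2μ₀) = (6.798×10^-2)²/(2×4π×10⁻⁷) = 1.838×10^3 J/m³.

u ≈ 1840 J/m³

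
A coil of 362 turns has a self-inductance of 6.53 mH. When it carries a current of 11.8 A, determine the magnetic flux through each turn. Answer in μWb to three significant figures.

From L = NΦ_B/I, the flux per turn is Φ_B = LI/N.
Φ_B = (6.530×10^-3 H)(11.8 A)/362 = 2.129×10^-4 Wb.

Φ_B ≈ 213 μWb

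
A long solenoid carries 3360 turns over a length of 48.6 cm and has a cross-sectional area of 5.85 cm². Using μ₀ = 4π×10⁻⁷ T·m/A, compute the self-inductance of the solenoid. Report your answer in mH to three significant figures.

L ≈ 17.1 mH

A = 5.85 cm² = 5.850×10^-4 m².
For a long solenoid, L = μ₀N²A/ℓ.
L = (4π×10⁻⁷)(3360)²(5.850×10^-4)/(0.486 m) = 1.708×10^-2 H.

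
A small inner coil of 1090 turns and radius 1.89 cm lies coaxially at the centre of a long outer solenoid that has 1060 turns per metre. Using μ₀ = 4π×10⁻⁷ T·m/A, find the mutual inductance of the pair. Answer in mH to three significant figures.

The outer solenoid produces a uniform field B₁ = μ₀n₁I₁ across the inner coil,
so the flux linkage is N₂Φ = N₂B₁A₂ = μ₀n₁N₂A₂·I₁, giving M = μ₀n₁N₂A₂.
A₂ = πr² = π(1.890×10^-2 m)² = 1.122×10^-3 m².
M = (4π×10⁻⁷)(1060)(1090)(1.122×10^-3) = 1.629×10^-3 H.

M ≈ 1.63 mH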